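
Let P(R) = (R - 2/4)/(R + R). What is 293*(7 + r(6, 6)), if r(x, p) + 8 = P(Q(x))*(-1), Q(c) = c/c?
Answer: -1465/4 ≈ -366.25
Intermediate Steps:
Q(c) = 1
P(R) = (-1/2 + R)/(2*R) (P(R) = (R - 2*1/4)/((2*R)) = (R - 1/2)*(1/(2*R)) = (-1/2 + R)*(1/(2*R)) = (-1/2 + R)/(2*R))
r(x, p) = -33/4 (r(x, p) = -8 + ((1/4)*(-1 + 2*1)/1)*(-1) = -8 + ((1/4)*1*(-1 + 2))*(-1) = -8 + ((1/4)*1*1)*(-1) = -8 + (1/4)*(-1) = -8 - 1/4 = -33/4)
293*(7 + r(6, 6)) = 293*(7 - 33/4) = 293*(-5/4) = -1465/4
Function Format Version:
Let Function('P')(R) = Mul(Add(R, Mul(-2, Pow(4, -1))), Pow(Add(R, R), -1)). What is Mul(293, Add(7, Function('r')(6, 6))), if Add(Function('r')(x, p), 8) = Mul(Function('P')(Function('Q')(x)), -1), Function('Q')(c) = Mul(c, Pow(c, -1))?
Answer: Rational(-1465, 4) ≈ -366.25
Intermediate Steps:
Function('Q')(c) = 1
Function('P')(R) = Mul(Rational(1, 2), Pow(R, -1), Add(Rational(-1, 2), R)) (Function('P')(R) = Mul(Add(R, Mul(-2, Rational(1, 4))), Pow(Mul(2, R), -1)) = Mul(Add(R, Rational(-1, 2)), Mul(Rational(1, 2), Pow(R, -1))) = Mul(Add(Rational(-1, 2), R), Mul(Rational(1, 2), Pow(R, -1))) = Mul(Rational(1, 2), Pow(R, -1), Add(Rational(-1, 2), R)))
Function('r')(x, p) = Rational(-33, 4) (Function('r')(x, p) = Add(-8, Mul(Mul(Rational(1, 4), Pow(1, -1), Add(-1, Mul(2, 1))), -1)) = Add(-8, Mul(Mul(Rational(1, 4), 1, Add(-1, 2)), -1)) = Add(-8, Mul(Mul(Rational(1, 4), 1, 1), -1)) = Add(-8, Mul(Rational(1, 4), -1)) = Add(-8, Rational(-1, 4)) = Rational(-33, 4))
Mul(293, Add(7, Function('r')(6, 6))) = Mul(293, Add(7, Rational(-33, 4))) = Mul(293, Rational(-5, 4)) = Rational(-1465, 4)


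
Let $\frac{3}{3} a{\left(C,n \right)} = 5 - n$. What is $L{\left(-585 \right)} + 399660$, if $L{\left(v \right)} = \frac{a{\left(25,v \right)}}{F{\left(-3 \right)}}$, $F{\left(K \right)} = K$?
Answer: $\frac{1198390}{3} \approx 3.9946 \cdot 10^{5}$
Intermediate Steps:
$a{\left(C,n \right)} = 5 - n$
$L{\left(v \right)} = - \frac{5}{3} + \frac{v}{3}$ ($L{\left(v \right)} = \frac{5 - v}{-3} = \left(5 - v\right) \left(- \frac{1}{3}\right) = - \frac{5}{3} + \frac{v}{3}$)
$L{\left(-585 \right)} + 399660 = \left(- \frac{5}{3} + \frac{1}{3} \left(-585\right)\right) + 399660 = \left(- \frac{5}{3} - 195\right) + 399660 = - \frac{590}{3} + 399660 = \frac{1198390}{3}$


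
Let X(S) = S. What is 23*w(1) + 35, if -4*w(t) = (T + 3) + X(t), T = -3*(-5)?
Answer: -297/4 ≈ -74.250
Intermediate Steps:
T = 15
w(t) = -9/2 - t/4 (w(t) = -((15 + 3) + t)/4 = -(18 + t)/4 = -9/2 - t/4)
23*w(1) + 35 = 23*(-9/2 - ¼*1) + 35 = 23*(-9/2 - ¼) + 35 = 23*(-19/4) + 35 = -437/4 + 35 = -297/4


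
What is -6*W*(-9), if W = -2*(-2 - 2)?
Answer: 432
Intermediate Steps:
W = 8 (W = -2*(-4) = 8)
-6*W*(-9) = -6*8*(-9) = -48*(-9) = 432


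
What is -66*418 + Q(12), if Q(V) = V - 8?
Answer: -27584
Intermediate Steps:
Q(V) = -8 + V
-66*418 + Q(12) = -66*418 + (-8 + 12) = -27588 + 4 = -27584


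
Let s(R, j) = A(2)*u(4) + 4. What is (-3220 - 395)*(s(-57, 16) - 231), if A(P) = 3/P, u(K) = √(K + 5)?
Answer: 1608675/2 ≈ 8.0434e+5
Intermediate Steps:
u(K) = √(5 + K)
s(R, j) = 17/2 (s(R, j) = (3/2)*√(5 + 4) + 4 = (3*(½))*√9 + 4 = (3/2)*3 + 4 = 9/2 + 4 = 17/2)
(-3220 - 395)*(s(-57, 16) - 231) = (-3220 - 395)*(17/2 - 231) = -3615*(-445/2) = 1608675/2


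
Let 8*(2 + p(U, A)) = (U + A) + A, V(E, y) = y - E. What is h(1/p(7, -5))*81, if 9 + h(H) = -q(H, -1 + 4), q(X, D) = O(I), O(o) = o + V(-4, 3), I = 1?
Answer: -1377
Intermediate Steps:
O(o) = 7 + o (O(o) = o + (3 - 1*(-4)) = o + (3 + 4) = o + 7 = 7 + o)
p(U, A) = -2 + A/4 + U/8 (p(U, A) = -2 + ((U + A) + A)/8 = -2 + ((A + U) + A)/8 = -2 + (U + 2*A)/8 = -2 + (A/4 + U/8) = -2 + A/4 + U/8)
q(X, D) = 8 (q(X, D) = 7 + 1 = 8)
h(H) = -17 (h(H) = -9 - 1*8 = -9 - 8 = -17)
h(1/p(7, -5))*81 = -17*81 = -1377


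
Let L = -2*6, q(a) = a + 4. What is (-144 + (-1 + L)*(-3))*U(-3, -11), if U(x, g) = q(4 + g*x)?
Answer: -4305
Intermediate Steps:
q(a) = 4 + a
U(x, g) = 8 + g*x (U(x, g) = 4 + (4 + g*x) = 8 + g*x)
L = -12
(-144 + (-1 + L)*(-3))*U(-3, -11) = (-144 + (-1 - 12)*(-3))*(8 - 11*(-3)) = (-144 - 13*(-3))*(8 + 33) = (-144 + 39)*41 = -105*41 = -4305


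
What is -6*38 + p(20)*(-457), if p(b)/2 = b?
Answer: -18508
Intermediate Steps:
p(b) = 2*b
-6*38 + p(20)*(-457) = -6*38 + (2*20)*(-457) = -228 + 40*(-457) = -228 - 18280 = -18508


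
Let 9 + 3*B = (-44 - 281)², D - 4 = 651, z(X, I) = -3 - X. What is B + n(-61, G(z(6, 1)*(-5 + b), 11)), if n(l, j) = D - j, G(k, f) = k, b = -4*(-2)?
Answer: 107662/3 ≈ 35887.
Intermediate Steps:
b = 8
D = 655 (D = 4 + 651 = 655)
n(l, j) = 655 - j
B = 105616/3 (B = -3 + (-44 - 281)²/3 = -3 + (⅓)*(-325)² = -3 + (⅓)*105625 = -3 + 105625/3 = 105616/3 ≈ 35205.)
B + n(-61, G(z(6, 1)*(-5 + b), 11)) = 105616/3 + (655 - (-3 - 1*6)*(-5 + 8)) = 105616/3 + (655 - (-3 - 6)*3) = 105616/3 + (655 - (-9)*3) = 105616/3 + (655 - 1*(-27)) = 105616/3 + (655 + 27) = 105616/3 + 682 = 107662/3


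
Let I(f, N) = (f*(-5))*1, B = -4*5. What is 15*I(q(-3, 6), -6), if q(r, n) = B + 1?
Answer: 1425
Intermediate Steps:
B = -20
q(r, n) = -19 (q(r, n) = -20 + 1 = -19)
I(f, N) = -5*f (I(f, N) = -5*f*1 = -5*f)
15*I(q(-3, 6), -6) = 15*(-5*(-19)) = 15*95 = 1425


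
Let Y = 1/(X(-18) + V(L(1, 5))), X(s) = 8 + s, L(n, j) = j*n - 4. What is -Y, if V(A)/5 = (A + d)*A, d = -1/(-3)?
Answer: 3/10 ≈ 0.30000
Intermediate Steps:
L(n, j) = -4 + j*n
d = 1/3 (d = -1*(-1/3) = 1/3 ≈ 0.33333)
V(A) = 5*A*(1/3 + A) (V(A) = 5*((A + 1/3)*A) = 5*((1/3 + A)*A) = 5*(A*(1/3 + A)) = 5*A*(1/3 + A))
Y = -3/10 (Y = 1/((8 - 18) + 5*(-4 + 5*1)*(1 + 3*(-4 + 5*1))/3) = 1/(-10 + 5*(-4 + 5)*(1 + 3*(-4 + 5))/3) = 1/(-10 + (5/3)*1*(1 + 3*1)) = 1/(-10 + (5/3)*1*(1 + 3)) = 1/(-10 + (5/3)*1*4) = 1/(-10 + 20/3) = 1/(-10/3) = -3/10 ≈ -0.30000)
-Y = -1*(-3/10) = 3/10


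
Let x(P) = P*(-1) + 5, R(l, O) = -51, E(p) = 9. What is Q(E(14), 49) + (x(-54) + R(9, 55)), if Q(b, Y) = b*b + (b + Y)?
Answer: 147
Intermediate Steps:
Q(b, Y) = Y + b + b² (Q(b, Y) = b² + (Y + b) = Y + b + b²)
x(P) = 5 - P (x(P) = -P + 5 = 5 - P)
Q(E(14), 49) + (x(-54) + R(9, 55)) = (49 + 9 + 9²) + ((5 - 1*(-54)) - 51) = (49 + 9 + 81) + ((5 + 54) - 51) = 139 + (59 - 51) = 139 + 8 = 147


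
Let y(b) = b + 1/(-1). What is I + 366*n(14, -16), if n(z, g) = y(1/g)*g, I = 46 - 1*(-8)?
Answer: 6276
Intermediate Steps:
y(b) = -1 + b (y(b) = b - 1 = -1 + b)
I = 54 (I = 46 + 8 = 54)
n(z, g) = g*(-1 + 1/g) (n(z, g) = (-1 + 1/g)*g = g*(-1 + 1/g))
I + 366*n(14, -16) = 54 + 366*(1 - 1*(-16)) = 54 + 366*(1 + 16) = 54 + 366*17 = 54 + 6222 = 6276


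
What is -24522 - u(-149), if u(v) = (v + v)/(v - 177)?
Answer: -3997235/163 ≈ -24523.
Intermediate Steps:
u(v) = 2*v/(-177 + v) (u(v) = (2*v)/(-177 + v) = 2*v/(-177 + v))
-24522 - u(-149) = -24522 - 2*(-149)/(-177 - 149) = -24522 - 2*(-149)/(-326) = -24522 - 2*(-149)*(-1)/326 = -24522 - 1*149/163 = -24522 - 149/163 = -3997235/163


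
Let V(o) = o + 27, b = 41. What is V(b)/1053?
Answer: 68/1053 ≈ 0.064577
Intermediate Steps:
V(o) = 27 + o
V(b)/1053 = (27 + 41)/1053 = 68*(1/1053) = 68/1053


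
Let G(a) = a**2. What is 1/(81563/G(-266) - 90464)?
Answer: -70756/6400789221 ≈ -1.1054e-5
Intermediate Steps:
1/(81563/G(-266) - 90464) = 1/(81563/((-266)**2) - 90464) = 1/(81563/70756 - 90464) = 1/(-6400789221/70756) = -70756/6400789221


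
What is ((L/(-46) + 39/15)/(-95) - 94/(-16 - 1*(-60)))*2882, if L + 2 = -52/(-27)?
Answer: -1839441871/294975 ≈ -6235.9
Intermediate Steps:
L = -2/27 (L = -2 - 52/(-27) = -2 - 52*(-1/27) = -2 + 52/27 = -2/27 ≈ -0.074074)
((L/(-46) + 39/15)/(-95) - 94/(-16 - 1*(-60)))*2882 = ((-2/27/(-46) + 39/15)/(-95) - 94/(-16 - 1*(-60)))*2882 = ((-2/27*(-1/46) + 39*(1/15))*(-1/95) - 94/(-16 + 60))*2882 = ((1/621 + 13/5)*(-1/95) - 94/44)*2882 = ((8078/3105)*(-1/95) - 94*1/44)*2882 = (-8078/294975 - 47/22)*2882 = -14041541/6489450*2882 = -1839441871/294975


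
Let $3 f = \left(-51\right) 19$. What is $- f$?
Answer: $323$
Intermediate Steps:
$f = -323$ ($f = \frac{\left(-51\right) 19}{3} = \frac{1}{3} \left(-969\right) = -323$)
$- f = \left(-1\right) \left(-323\right) = 323$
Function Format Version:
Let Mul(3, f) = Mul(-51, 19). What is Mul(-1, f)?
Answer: 323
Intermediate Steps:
f = -323 (f = Mul(Rational(1, 3), Mul(-51, 19)) = Mul(Rational(1, 3), -969) = -323)
Mul(-1, f) = Mul(-1, -323) = 323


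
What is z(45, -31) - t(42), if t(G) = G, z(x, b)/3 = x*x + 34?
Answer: 6135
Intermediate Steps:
z(x, b) = 102 + 3*x**2 (z(x, b) = 3*(x*x + 34) = 3*(x**2 + 34) = 3*(34 + x**2) = 102 + 3*x**2)
z(45, -31) - t(42) = (102 + 3*45**2) - 1*42 = (102 + 3*2025) - 42 = (102 + 6075) - 42 = 6177 - 42 = 6135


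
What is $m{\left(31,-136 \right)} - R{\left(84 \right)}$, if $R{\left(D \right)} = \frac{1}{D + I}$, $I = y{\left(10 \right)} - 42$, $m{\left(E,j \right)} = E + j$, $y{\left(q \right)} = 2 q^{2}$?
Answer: $- \frac{25411}{242} \approx -105.0$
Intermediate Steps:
$I = 158$ ($I = 2 \cdot 10^{2} - 42 = 2 \cdot 100 - 42 = 200 - 42 = 158$)
$R{\left(D \right)} = \frac{1}{158 + D}$ ($R{\left(D \right)} = \frac{1}{D + 158} = \frac{1}{158 + D}$)
$m{\left(31,-136 \right)} - R{\left(84 \right)} = \left(31 - 136\right) - \frac{1}{158 + 84} = -105 - \frac{1}{242} = - \frac{25411}{242}$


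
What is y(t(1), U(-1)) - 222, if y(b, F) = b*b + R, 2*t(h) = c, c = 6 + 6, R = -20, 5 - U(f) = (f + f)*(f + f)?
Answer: -206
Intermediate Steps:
U(f) = 5 - 4*f² (U(f) = 5 - (f + f)*(f + f) = 5 - 2*f*2*f = 5 - 4*f²)
c = 12
t(h) = 6 (t(h) = (½)*12 = 6)
y(b, F) = -20 + b² (y(b, F) = b*b - 20 = b² - 20 = -20 + b²)
y(t(1), U(-1)) - 222 = (-20 + 6²) - 222 = (-20 + 36) - 222 = 16 - 222 = -206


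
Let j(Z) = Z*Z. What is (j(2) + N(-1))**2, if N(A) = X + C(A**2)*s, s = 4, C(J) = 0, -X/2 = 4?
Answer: 16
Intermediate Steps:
X = -8 (X = -2*4 = -8)
j(Z) = Z**2
N(A) = -8 (N(A) = -8 + 0*4 = -8 + 0 = -8)
(j(2) + N(-1))**2 = (2**2 - 8)**2 = (4 - 8)**2 = (-4)**2 = 16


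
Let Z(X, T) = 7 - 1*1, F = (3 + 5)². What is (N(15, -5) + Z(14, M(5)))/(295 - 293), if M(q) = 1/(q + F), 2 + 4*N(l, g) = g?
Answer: 17/8 ≈ 2.1250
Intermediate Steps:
N(l, g) = -½ + g/4
F = 64 (F = 8² = 64)
M(q) = 1/(64 + q) (M(q) = 1/(q + 64) = 1/(64 + q))
Z(X, T) = 6 (Z(X, T) = 7 - 1 = 6)
(N(15, -5) + Z(14, M(5)))/(295 - 293) = ((-½ + (¼)*(-5)) + 6)/(295 - 293) = ((-½ - 5/4) + 6)/2 = (-7/4 + 6)*(½) = (17/4)*(½) = 17/8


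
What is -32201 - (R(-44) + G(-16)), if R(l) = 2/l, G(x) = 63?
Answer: -709807/22 ≈ -32264.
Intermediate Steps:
-32201 - (R(-44) + G(-16)) = -32201 - (2/(-44) + 63) = -32201 - (2*(-1/44) + 63) = -32201 - (-1/22 + 63) = -32201 - 1*1385/22 = -32201 - 1385/22 = -709807/22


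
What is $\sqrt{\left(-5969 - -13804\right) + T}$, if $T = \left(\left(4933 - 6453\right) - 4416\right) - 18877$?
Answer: $i \sqrt{16978} \approx 130.3 i$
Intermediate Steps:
$T = -24813$ ($T = \left(-1520 - 4416\right) - 18877 = -5936 - 18877 = -24813$)
$\sqrt{\left(-5969 - -13804\right) + T} = \sqrt{\left(-5969 - -13804\right) - 24813} = \sqrt{\left(-5969 + 13804\right) - 24813} = \sqrt{7835 - 24813} = \sqrt{-16978} = i \sqrt{16978}$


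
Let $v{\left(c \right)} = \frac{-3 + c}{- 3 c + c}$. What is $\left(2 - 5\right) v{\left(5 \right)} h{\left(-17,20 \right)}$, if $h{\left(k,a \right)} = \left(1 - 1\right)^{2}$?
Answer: $0$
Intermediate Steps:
$h{\left(k,a \right)} = 0$ ($h{\left(k,a \right)} = 0^{2} = 0$)
$v{\left(c \right)} = - \frac{-3 + c}{2 c}$ ($v{\left(c \right)} = \frac{-3 + c}{\left(-2\right) c} = \left(-3 + c\right) \left(- \frac{1}{2 c}\right) = - \frac{-3 + c}{2 c}$)
$\left(2 - 5\right) v{\left(5 \right)} h{\left(-17,20 \right)} = \left(2 - 5\right) \frac{3 - 5}{2 \cdot 5} \cdot 0 = - 3 \cdot \frac{1}{2} \cdot \frac{1}{5} \left(3 - 5\right) 0 = - 3 \cdot \frac{1}{2} \cdot \frac{1}{5} \left(-2\right) 0 = \left(-3\right) \left(- \frac{1}{5}\right) 0 = \frac{3}{5} \cdot 0 = 0$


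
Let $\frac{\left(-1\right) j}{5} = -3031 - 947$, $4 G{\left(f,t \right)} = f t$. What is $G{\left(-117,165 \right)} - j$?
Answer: $- \frac{98865}{4} \approx -24716.0$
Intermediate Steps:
$G{\left(f,t \right)} = \frac{f t}{4}$
$j = 19890$ ($j = - 5 \left(-3031 - 947\right) = \left(-5\right) \left(-3978\right) = 19890$)
$G{\left(-117,165 \right)} - j = \frac{1}{4} \left(-117\right) 165 - 19890 = - \frac{19305}{4} - 19890 = - \frac{98865}{4}$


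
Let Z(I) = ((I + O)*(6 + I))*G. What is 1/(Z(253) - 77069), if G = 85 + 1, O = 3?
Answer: 1/5625075 ≈ 1.7778e-7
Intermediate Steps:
G = 86
Z(I) = 86*(3 + I)*(6 + I) (Z(I) = ((I + 3)*(6 + I))*86 = ((3 + I)*(6 + I))*86 = 86*(3 + I)*(6 + I))
1/(Z(253) - 77069) = 1/((1548 + 86*253² + 774*253) - 77069) = 1/((1548 + 86*64009 + 195822) - 77069) = 1/((1548 + 5504774 + 195822) - 77069) = 1/(5702144 - 77069) = 1/5625075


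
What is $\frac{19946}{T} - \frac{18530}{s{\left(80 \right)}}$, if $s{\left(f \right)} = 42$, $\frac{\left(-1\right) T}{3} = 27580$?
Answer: $- \frac{6087341}{13790} \approx -441.43$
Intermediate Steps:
$T = -82740$ ($T = \left(-3\right) 27580 = -82740$)
$\frac{19946}{T} - \frac{18530}{s{\left(80 \right)}} = \frac{19946}{-82740} - \frac{18530}{42} = 19946 \left(- \frac{1}{82740}\right) - \frac{9265}{21} = - \frac{9973}{41370} - \frac{9265}{21} = - \frac{6087341}{13790}$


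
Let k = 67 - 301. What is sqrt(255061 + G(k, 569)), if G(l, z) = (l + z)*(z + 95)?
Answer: sqrt(477501) ≈ 691.01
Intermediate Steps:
k = -234
G(l, z) = (95 + z)*(l + z) (G(l, z) = (l + z)*(95 + z) = (95 + z)*(l + z))
sqrt(255061 + G(k, 569)) = sqrt(255061 + (569**2 + 95*(-234) + 95*569 - 234*569)) = sqrt(255061 + (323761 - 22230 + 54055 - 133146)) = sqrt(255061 + 222440) = sqrt(477501)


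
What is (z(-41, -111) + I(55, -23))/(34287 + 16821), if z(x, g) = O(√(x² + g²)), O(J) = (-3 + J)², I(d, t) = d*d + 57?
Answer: 17093/51108 - √14002/8518 ≈ 0.32056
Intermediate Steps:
I(d, t) = 57 + d² (I(d, t) = d² + 57 = 57 + d²)
z(x, g) = (-3 + √(g² + x²))² (z(x, g) = (-3 + √(x² + g²))² = (-3 + √(g² + x²))²)
(z(-41, -111) + I(55, -23))/(34287 + 16821) = ((-3 + √((-111)² + (-41)²))² + (57 + 55²))/(34287 + 16821) = ((-3 + √(12321 + 1681))² + (57 + 3025))/51108 = ((-3 + √14002)² + 3082)*(1/51108) = (3082 + (-3 + √14002)²)*(1/51108) = 1541/25554 + (-3 + √14002)²/51108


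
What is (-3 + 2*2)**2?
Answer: 1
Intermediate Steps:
(-3 + 2*2)**2 = (-3 + 4)**2 = 1**2 = 1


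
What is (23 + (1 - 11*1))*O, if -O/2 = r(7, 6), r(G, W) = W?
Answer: -156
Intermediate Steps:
O = -12 (O = -2*6 = -12)
(23 + (1 - 11*1))*O = (23 + (1 - 11*1))*(-12) = (23 + (1 - 11))*(-12) = (23 - 10)*(-12) = 13*(-12) = -156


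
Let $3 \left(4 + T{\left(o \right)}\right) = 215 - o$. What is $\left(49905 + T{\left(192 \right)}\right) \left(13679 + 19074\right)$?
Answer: $\frac{4903975678}{3} \approx 1.6347 \cdot 10^{9}$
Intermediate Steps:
$T{\left(o \right)} = \frac{203}{3} - \frac{o}{3}$ ($T{\left(o \right)} = -4 + \frac{215 - o}{3} = -4 - \left(- \frac{215}{3} + \frac{o}{3}\right) = \frac{203}{3} - \frac{o}{3}$)
$\left(49905 + T{\left(192 \right)}\right) \left(13679 + 19074\right) = \left(49905 + \left(\frac{203}{3} - 64\right)\right) \left(13679 + 19074\right) = \left(49905 + \left(\frac{203}{3} - 64\right)\right) 32753 = \left(49905 + \frac{11}{3}\right) 32753 = \frac{149726}{3} \cdot 32753 = \frac{4903975678}{3}$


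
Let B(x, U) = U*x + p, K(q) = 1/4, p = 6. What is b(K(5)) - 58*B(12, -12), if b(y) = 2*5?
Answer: 8014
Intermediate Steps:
K(q) = ¼
b(y) = 10
B(x, U) = 6 + U*x (B(x, U) = U*x + 6 = 6 + U*x)
b(K(5)) - 58*B(12, -12) = 10 - 58*(6 - 12*12) = 10 - 58*(6 - 144) = 10 - 58*(-138) = 10 + 8004 = 8014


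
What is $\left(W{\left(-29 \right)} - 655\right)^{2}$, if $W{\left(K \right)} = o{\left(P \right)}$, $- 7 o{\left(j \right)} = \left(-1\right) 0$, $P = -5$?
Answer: $429025$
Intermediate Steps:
$o{\left(j \right)} = 0$ ($o{\left(j \right)} = - \frac{\left(-1\right) 0}{7} = \left(- \frac{1}{7}\right) 0 = 0$)
$W{\left(K \right)} = 0$
$\left(W{\left(-29 \right)} - 655\right)^{2} = \left(0 - 655\right)^{2} = \left(-655\right)^{2} = 429025$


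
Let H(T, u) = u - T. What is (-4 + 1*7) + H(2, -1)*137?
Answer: -408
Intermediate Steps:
(-4 + 1*7) + H(2, -1)*137 = (-4 + 1*7) + (-1 - 1*2)*137 = (-4 + 7) + (-1 - 2)*137 = 3 - 3*137 = 3 - 411 = -408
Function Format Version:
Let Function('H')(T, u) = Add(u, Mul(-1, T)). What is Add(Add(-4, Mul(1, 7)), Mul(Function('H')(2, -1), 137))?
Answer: -408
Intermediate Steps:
Add(Add(-4, Mul(1, 7)), Mul(Function('H')(2, -1), 137)) = Add(Add(-4, Mul(1, 7)), Mul(Add(-1, Mul(-1, 2)), 137)) = Add(Add(-4, 7), Mul(Add(-1, -2), 137)) = Add(3, Mul(-3, 137)) = Add(3, -411) = -408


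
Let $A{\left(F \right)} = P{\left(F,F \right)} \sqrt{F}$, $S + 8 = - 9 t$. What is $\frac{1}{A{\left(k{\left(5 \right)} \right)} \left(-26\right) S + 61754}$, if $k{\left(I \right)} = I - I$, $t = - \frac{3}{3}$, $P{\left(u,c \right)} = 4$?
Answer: $\frac{1}{61754} \approx 1.6193 \cdot 10^{-5}$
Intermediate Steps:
$t = -1$ ($t = \left(-3\right) \frac{1}{3} = -1$)
$S = 1$ ($S = -8 - -9 = -8 + 9 = 1$)
$k{\left(I \right)} = 0$
$A{\left(F \right)} = 4 \sqrt{F}$
$\frac{1}{A{\left(k{\left(5 \right)} \right)} \left(-26\right) S + 61754} = \frac{1}{4 \sqrt{0} \left(-26\right) 1 + 61754} = \frac{1}{4 \cdot 0 \left(-26\right) 1 + 61754} = \frac{1}{0 \left(-26\right) 1 + 61754} = \frac{1}{0 \cdot 1 + 61754} = \frac{1}{0 + 61754} = \frac{1}{61754}$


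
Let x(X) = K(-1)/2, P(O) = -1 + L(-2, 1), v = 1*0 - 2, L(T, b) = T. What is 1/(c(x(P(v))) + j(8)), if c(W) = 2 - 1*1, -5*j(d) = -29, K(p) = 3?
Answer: 5/34 ≈ 0.14706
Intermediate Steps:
v = -2 (v = 0 - 2 = -2)
j(d) = 29/5 (j(d) = -1/5*(-29) = 29/5)
P(O) = -3 (P(O) = -1 - 2 = -3)
x(X) = 3/2
c(W) = 1 (c(W) = 2 - 1 = 1)
1/(c(x(P(v))) + j(8)) = 1/(1 + 29/5) = 1/(34/5) = 5/34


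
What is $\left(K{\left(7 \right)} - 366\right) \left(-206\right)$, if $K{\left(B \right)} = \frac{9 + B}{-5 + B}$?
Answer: $73748$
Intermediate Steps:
$K{\left(B \right)} = \frac{9 + B}{-5 + B}$
$\left(K{\left(7 \right)} - 366\right) \left(-206\right) = \left(\frac{9 + 7}{-5 + 7} - 366\right) \left(-206\right) = \left(\frac{1}{2} \cdot 16 - 366\right) \left(-206\right) = \left(8 - 366\right) \left(-206\right) = \left(-358\right) \left(-206\right) = 73748$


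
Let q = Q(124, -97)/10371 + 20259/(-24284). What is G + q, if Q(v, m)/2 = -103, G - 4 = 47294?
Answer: 11911756109879/251849364 ≈ 47297.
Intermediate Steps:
G = 47298 (G = 4 + 47294 = 47298)
Q(v, m) = -206 (Q(v, m) = 2*(-103) = -206)
q = -215108593/251849364 (q = -206/10371 + 20259/(-24284) = -206*1/10371 + 20259*(-1/24284) = -206/10371 - 20259/24284 = -215108593/251849364 ≈ -0.85412)
G + q = 47298 - 215108593/251849364 = 11911756109879/251849364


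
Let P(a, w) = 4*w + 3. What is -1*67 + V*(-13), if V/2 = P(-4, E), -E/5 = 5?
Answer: 2455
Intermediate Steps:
E = -25 (E = -5*5 = -25)
P(a, w) = 3 + 4*w
V = -194 (V = 2*(3 + 4*(-25)) = 2*(3 - 100) = 2*(-97) = -194)
-1*67 + V*(-13) = -1*67 - 194*(-13) = -67 + 2522 = 2455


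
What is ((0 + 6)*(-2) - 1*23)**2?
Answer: 1225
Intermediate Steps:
((0 + 6)*(-2) - 1*23)**2 = (6*(-2) - 23)**2 = (-12 - 23)**2 = (-35)**2 = 1225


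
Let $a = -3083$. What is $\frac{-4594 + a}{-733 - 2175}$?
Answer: $\frac{7677}{2908} \approx 2.64$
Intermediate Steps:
$\frac{-4594 + a}{-733 - 2175} = \frac{-4594 - 3083}{-733 - 2175} = - \frac{7677}{-2908} = \left(-7677\right) \left(- \frac{1}{2908}\right) = \frac{7677}{2908}$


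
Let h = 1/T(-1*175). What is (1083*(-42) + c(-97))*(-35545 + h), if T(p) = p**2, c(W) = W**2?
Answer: 39272182017048/30625 ≈ 1.2824e+9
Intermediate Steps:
h = 1/30625 (h = 1/((-1*175)**2) = 1/((-175)**2) = 1/30625 ≈ 3.2653e-5)
(1083*(-42) + c(-97))*(-35545 + h) = (1083*(-42) + (-97)**2)*(-35545 + 1/30625) = (-45486 + 9409)*(-1088565624/30625) = -36077*(-1088565624/30625) = 39272182017048/30625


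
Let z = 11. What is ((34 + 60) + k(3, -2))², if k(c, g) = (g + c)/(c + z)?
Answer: 1734489/196 ≈ 8849.4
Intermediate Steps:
k(c, g) = (c + g)/(11 + c) (k(c, g) = (g + c)/(c + 11) = (c + g)/(11 + c))
((34 + 60) + k(3, -2))² = ((34 + 60) + (3 - 2)/(11 + 3))² = (94 + 1/14)² = (1317/14)² = 1734489/196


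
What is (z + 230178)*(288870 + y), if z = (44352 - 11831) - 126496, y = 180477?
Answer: 63926469441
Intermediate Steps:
z = -93975 (z = 32521 - 126496 = -93975)
(z + 230178)*(288870 + y) = (-93975 + 230178)*(288870 + 180477) = 136203*469347 = 63926469441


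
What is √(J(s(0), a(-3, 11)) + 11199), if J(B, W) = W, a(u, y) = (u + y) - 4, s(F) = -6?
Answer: √11203 ≈ 105.84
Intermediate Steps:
a(u, y) = -4 + u + y
√(J(s(0), a(-3, 11)) + 11199) = √((-4 - 3 + 11) + 11199) = √(4 + 11199) = √11203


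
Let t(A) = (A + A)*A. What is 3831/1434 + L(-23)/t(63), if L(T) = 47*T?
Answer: 2405027/948591 ≈ 2.5354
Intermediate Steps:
t(A) = 2*A² (t(A) = (2*A)*A = 2*A²)
3831/1434 + L(-23)/t(63) = 3831/1434 + (47*(-23))/((2*63²)) = 3831*(1/1434) - 1081/(2*3969) = 1277/478 - 1081/7938 = 2405027/948591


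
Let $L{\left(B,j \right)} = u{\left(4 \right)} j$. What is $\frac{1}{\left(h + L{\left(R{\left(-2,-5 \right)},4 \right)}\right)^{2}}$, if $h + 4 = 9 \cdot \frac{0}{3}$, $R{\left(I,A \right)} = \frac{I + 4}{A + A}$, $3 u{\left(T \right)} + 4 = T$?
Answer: $\frac{1}{16} \approx 0.0625$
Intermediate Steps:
$u{\left(T \right)} = - \frac{4}{3} + \frac{T}{3}$
$R{\left(I,A \right)} = \frac{4 + I}{2 A}$
$L{\left(B,j \right)} = 0$ ($L{\left(B,j \right)} = \left(- \frac{4}{3} + \frac{1}{3} \cdot 4\right) j = \left(- \frac{4}{3} + \frac{4}{3}\right) j = 0 j = 0$)
$h = -4$ ($h = -4 + 9 \cdot \frac{0}{3} = -4 + 9 \cdot 0 \cdot \frac{1}{3} = -4 + 9 \cdot 0 = -4 + 0 = -4$)
$\frac{1}{\left(h + L{\left(R{\left(-2,-5 \right)},4 \right)}\right)^{2}} = \frac{1}{\left(-4 + 0\right)^{2}} = \frac{1}{\left(-4\right)^{2}} = \frac{1}{16}$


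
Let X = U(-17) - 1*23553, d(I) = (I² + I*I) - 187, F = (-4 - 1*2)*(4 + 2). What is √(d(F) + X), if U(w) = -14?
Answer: I*√21162 ≈ 145.47*I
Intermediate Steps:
F = -36 (F = (-4 - 2)*6 = -6*6 = -36)
d(I) = -187 + 2*I² (d(I) = (I² + I²) - 187 = 2*I² - 187 = -187 + 2*I²)
X = -23567 (X = -14 - 1*23553 = -14 - 23553 = -23567)
√(d(F) + X) = √((-187 + 2*(-36)²) - 23567) = √((-187 + 2*1296) - 23567) = √((-187 + 2592) - 23567) = √(2405 - 23567) = √(-21162) = I*√21162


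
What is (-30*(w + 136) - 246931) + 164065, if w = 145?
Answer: -91296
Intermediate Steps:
(-30*(w + 136) - 246931) + 164065 = (-30*(145 + 136) - 246931) + 164065 = (-30*281 - 246931) + 164065 = (-8430 - 246931) + 164065 = -255361 + 164065 = -91296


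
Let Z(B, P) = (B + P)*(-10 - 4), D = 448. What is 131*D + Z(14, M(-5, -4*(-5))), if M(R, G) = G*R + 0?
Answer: 59892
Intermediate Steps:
M(R, G) = G*R
Z(B, P) = -14*B - 14*P (Z(B, P) = (B + P)*(-14) = -14*B - 14*P)
131*D + Z(14, M(-5, -4*(-5))) = 131*448 + (-14*14 - 14*(-4*(-5))*(-5)) = 58688 + (-196 - 280*(-5)) = 58688 + (-196 - 14*(-100)) = 58688 + (-196 + 1400) = 58688 + 1204 = 59892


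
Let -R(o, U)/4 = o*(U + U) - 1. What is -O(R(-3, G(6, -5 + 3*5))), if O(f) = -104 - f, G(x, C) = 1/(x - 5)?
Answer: 132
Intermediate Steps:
G(x, C) = 1/(-5 + x)
R(o, U) = 4 - 8*U*o (R(o, U) = -4*(o*(U + U) - 1) = -4*(o*(2*U) - 1) = -4*(2*U*o - 1) = -4*(-1 + 2*U*o) = 4 - 8*U*o)
-O(R(-3, G(6, -5 + 3*5))) = -(-104 - (4 - 8*(-3)/(-5 + 6))) = -(-104 - (4 - 8*(-3)/1)) = -(-104 - (4 - 8*1*(-3))) = -(-104 - (4 + 24)) = -(-104 - 1*28) = -(-104 - 28) = -1*(-132) = 132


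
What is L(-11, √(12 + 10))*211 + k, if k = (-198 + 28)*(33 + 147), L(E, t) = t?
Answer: -30600 + 211*√22 ≈ -29610.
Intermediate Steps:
k = -30600 (k = -170*180 = -30600)
L(-11, √(12 + 10))*211 + k = √(12 + 10)*211 - 30600 = √22*211 - 30600 = 211*√22 - 30600 = -30600 + 211*√22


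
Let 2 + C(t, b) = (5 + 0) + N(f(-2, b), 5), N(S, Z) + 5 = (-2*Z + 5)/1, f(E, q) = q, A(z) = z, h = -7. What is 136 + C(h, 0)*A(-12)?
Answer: 220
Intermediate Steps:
N(S, Z) = -2*Z (N(S, Z) = -5 + (-2*Z + 5)/1 = -5 + (5 - 2*Z)*1 = -5 + (5 - 2*Z) = -2*Z)
C(t, b) = -7 (C(t, b) = -2 + ((5 + 0) - 2*5) = -2 + (5 - 10) = -2 - 5 = -7)
136 + C(h, 0)*A(-12) = 136 - 7*(-12) = 136 + 84 = 220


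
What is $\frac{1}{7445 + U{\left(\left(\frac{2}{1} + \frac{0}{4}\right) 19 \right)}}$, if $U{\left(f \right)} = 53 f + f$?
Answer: $\frac{1}{9497} \approx 0.0001053$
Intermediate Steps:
$U{\left(f \right)} = 54 f$
$\frac{1}{7445 + U{\left(\left(\frac{2}{1} + \frac{0}{4}\right) 19 \right)}} = \frac{1}{7445 + 54 \left(\frac{2}{1} + \frac{0}{4}\right) 19} = \frac{1}{7445 + 54 \left(2 \cdot 1 + 0 \cdot \frac{1}{4}\right) 19} = \frac{1}{7445 + 54 \left(2 + 0\right) 19} = \frac{1}{7445 + 54 \cdot 2 \cdot 19} = \frac{1}{7445 + 54 \cdot 38} = \frac{1}{7445 + 2052} = \frac{1}{9497}$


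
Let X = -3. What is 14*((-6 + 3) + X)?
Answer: -84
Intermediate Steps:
14*((-6 + 3) + X) = 14*((-6 + 3) - 3) = 14*(-3 - 3) = 14*(-6) = -84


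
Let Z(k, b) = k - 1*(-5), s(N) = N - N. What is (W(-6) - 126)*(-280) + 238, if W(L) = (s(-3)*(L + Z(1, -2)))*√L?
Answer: 35518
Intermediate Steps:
s(N) = 0
Z(k, b) = 5 + k (Z(k, b) = k + 5 = 5 + k)
W(L) = 0 (W(L) = (0*(L + (5 + 1)))*√L = (0*(L + 6))*√L = (0*(6 + L))*√L = 0*√L = 0)
(W(-6) - 126)*(-280) + 238 = (0 - 126)*(-280) + 238 = -126*(-280) + 238 = 35280 + 238 = 35518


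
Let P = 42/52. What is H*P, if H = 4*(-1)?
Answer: -42/13 ≈ -3.2308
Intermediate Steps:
P = 21/26 (P = 42*(1/52) = 21/26 ≈ 0.80769)
H = -4
H*P = -4*21/26 = -42/13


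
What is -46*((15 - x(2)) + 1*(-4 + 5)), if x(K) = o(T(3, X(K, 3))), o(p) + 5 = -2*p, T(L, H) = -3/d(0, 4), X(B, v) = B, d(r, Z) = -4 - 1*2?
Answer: -1012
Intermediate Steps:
d(r, Z) = -6 (d(r, Z) = -4 - 2 = -6)
T(L, H) = ½ (T(L, H) = -3/(-6) = -3*(-⅙) = ½)
o(p) = -5 - 2*p
x(K) = -6 (x(K) = -5 - 2*½ = -5 - 1 = -6)
-46*((15 - x(2)) + 1*(-4 + 5)) = -46*((15 - 1*(-6)) + 1*(-4 + 5)) = -46*((15 + 6) + 1*1) = -46*(21 + 1) = -46*22 = -1012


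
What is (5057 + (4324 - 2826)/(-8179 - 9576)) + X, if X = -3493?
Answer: 27767322/17755 ≈ 1563.9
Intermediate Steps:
(5057 + (4324 - 2826)/(-8179 - 9576)) + X = (5057 + (4324 - 2826)/(-8179 - 9576)) - 3493 = (5057 + 1498/(-17755)) - 3493 = (5057 + 1498*(-1/17755)) - 3493 = (5057 - 1498/17755) - 3493 = 89785537/17755 - 3493 = 27767322/17755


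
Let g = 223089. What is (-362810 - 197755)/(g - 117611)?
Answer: -560565/105478 ≈ -5.3145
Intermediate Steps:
(-362810 - 197755)/(g - 117611) = (-362810 - 197755)/(223089 - 117611) = -560565/105478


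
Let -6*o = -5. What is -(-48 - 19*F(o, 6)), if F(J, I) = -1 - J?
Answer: 79/6 ≈ 13.167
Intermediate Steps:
o = ⅚ (o = -⅙*(-5) = ⅚ ≈ 0.83333)
-(-48 - 19*F(o, 6)) = -(-48 - 19*(-1 - 1*⅚)) = -(-48 - 19*(-1 - ⅚)) = -(-48 - 19*(-11/6)) = -(-48 + 209/6) = -1*(-79/6) = 79/6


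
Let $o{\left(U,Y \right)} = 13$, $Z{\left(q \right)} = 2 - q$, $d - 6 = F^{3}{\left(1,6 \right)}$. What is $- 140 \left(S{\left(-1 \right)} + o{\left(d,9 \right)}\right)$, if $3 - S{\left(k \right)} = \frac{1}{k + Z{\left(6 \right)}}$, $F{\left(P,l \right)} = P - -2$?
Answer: $-2268$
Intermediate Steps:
$F{\left(P,l \right)} = 2 + P$ ($F{\left(P,l \right)} = P + 2 = 2 + P$)
$d = 33$ ($d = 6 + \left(2 + 1\right)^{3} = 6 + 3^{3} = 6 + 27 = 33$)
$S{\left(k \right)} = 3 - \frac{1}{-4 + k}$ ($S{\left(k \right)} = 3 - \frac{1}{k + \left(2 - 6\right)} = 3 - \frac{1}{k - 4} = 3 - \frac{1}{-4 + k}$)
$- 140 \left(S{\left(-1 \right)} + o{\left(d,9 \right)}\right) = - 140 \left(\frac{-13 + 3 \left(-1\right)}{-4 - 1} + 13\right) = - 140 \left(\frac{-13 - 3}{-5} + 13\right) = - 140 \left(\left(- \frac{1}{5}\right) \left(-16\right) + 13\right) = - 140 \left(\frac{16}{5} + 13\right) = \left(-140\right) \frac{81}{5} = -2268$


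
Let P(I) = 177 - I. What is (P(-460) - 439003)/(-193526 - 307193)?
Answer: 438366/500719 ≈ 0.87547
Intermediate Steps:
(P(-460) - 439003)/(-193526 - 307193) = ((177 - 1*(-460)) - 439003)/(-193526 - 307193) = ((177 + 460) - 439003)/(-500719) = (637 - 439003)*(-1/500719) = -438366*(-1/500719) = 438366/500719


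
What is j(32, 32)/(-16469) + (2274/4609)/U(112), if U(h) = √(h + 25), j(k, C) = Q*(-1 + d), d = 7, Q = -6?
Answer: 36/16469 + 2274*√137/631433 ≈ 0.044338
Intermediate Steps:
j(k, C) = -36 (j(k, C) = -6*(-1 + 7) = -6*6 = -36)
U(h) = √(25 + h)
j(32, 32)/(-16469) + (2274/4609)/U(112) = -36/(-16469) + (2274/4609)/(√(25 + 112)) = -36*(-1/16469) + (2274*(1/4609))/(√137) = 36/16469 + 2274*(√137/137)/4609 = 36/16469 + 2274*√137/631433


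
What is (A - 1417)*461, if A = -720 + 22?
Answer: -975015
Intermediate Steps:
A = -698
(A - 1417)*461 = (-698 - 1417)*461 = -2115*461 = -975015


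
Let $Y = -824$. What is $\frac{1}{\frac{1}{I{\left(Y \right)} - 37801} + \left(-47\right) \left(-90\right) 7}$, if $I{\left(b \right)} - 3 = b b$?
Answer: $\frac{641178}{18985280581} \approx 3.3772 \cdot 10^{-5}$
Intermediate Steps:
$I{\left(b \right)} = 3 + b^{2}$ ($I{\left(b \right)} = 3 + b b = 3 + b^{2}$)
$\frac{1}{\frac{1}{I{\left(Y \right)} - 37801} + \left(-47\right) \left(-90\right) 7} = \frac{1}{\frac{1}{\left(3 + \left(-824\right)^{2}\right) - 37801} + \left(-47\right) \left(-90\right) 7} = \frac{1}{\frac{1}{\left(3 + 678976\right) - 37801} + 4230 \cdot 7} = \frac{1}{\frac{1}{678979 - 37801} + 29610} = \frac{1}{\frac{1}{641178} + 29610} = \frac{1}{\frac{18985280581}{641178}} = \frac{641178}{18985280581}$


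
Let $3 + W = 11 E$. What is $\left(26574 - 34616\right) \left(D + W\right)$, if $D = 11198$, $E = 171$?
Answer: $-105157192$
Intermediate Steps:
$W = 1878$ ($W = -3 + 11 \cdot 171 = -3 + 1881 = 1878$)
$\left(26574 - 34616\right) \left(D + W\right) = \left(26574 - 34616\right) \left(11198 + 1878\right) = \left(-8042\right) 13076 = -105157192$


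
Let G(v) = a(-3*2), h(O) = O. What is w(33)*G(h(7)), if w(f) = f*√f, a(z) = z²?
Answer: 1188*√33 ≈ 6824.5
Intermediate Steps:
G(v) = 36 (G(v) = (-3*2)² = (-6)² = 36)
w(f) = f^(3/2)
w(33)*G(h(7)) = 33^(3/2)*36 = (33*√33)*36 = 1188*√33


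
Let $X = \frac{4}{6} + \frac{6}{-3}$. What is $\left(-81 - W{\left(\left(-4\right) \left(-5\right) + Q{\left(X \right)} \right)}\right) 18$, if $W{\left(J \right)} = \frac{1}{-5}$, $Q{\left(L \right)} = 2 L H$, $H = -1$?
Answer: $- \frac{7272}{5} \approx -1454.4$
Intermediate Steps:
$X = - \frac{4}{3}$ ($X = 4 \cdot \frac{1}{6} + 6 \left(- \frac{1}{3}\right) = \frac{2}{3} - 2 = - \frac{4}{3} \approx -1.3333$)
$Q{\left(L \right)} = - 2 L$ ($Q{\left(L \right)} = 2 L \left(-1\right) = - 2 L$)
$W{\left(J \right)} = - \frac{1}{5}$
$\left(-81 - W{\left(\left(-4\right) \left(-5\right) + Q{\left(X \right)} \right)}\right) 18 = \left(-81 - - \frac{1}{5}\right) 18 = \left(-81 + \frac{1}{5}\right) 18 = \left(- \frac{404}{5}\right) 18 = - \frac{7272}{5}$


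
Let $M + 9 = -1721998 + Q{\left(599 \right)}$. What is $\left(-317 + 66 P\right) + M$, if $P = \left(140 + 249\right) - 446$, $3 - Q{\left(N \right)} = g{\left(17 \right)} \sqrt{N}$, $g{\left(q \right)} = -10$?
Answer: $-1726083 + 10 \sqrt{599} \approx -1.7258 \cdot 10^{6}$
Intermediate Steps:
$Q{\left(N \right)} = 3 + 10 \sqrt{N}$ ($Q{\left(N \right)} = 3 - - 10 \sqrt{N} = 3 + 10 \sqrt{N}$)
$M = -1722004 + 10 \sqrt{599}$ ($M = -9 - \left(1721995 - 10 \sqrt{599}\right) = -1722004 + 10 \sqrt{599} \approx -1.7218 \cdot 10^{6}$)
$P = -57$ ($P = 389 - 446 = -57$)
$\left(-317 + 66 P\right) + M = \left(-317 + 66 \left(-57\right)\right) - \left(1722004 - 10 \sqrt{599}\right) = \left(-317 - 3762\right) - \left(1722004 - 10 \sqrt{599}\right) = -4079 - \left(1722004 - 10 \sqrt{599}\right) = -1726083 + 10 \sqrt{599}$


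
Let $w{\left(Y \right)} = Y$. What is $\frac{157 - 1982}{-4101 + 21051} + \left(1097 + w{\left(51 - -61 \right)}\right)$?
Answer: $\frac{819629}{678} \approx 1208.9$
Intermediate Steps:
$\frac{157 - 1982}{-4101 + 21051} + \left(1097 + w{\left(51 - -61 \right)}\right) = \frac{157 - 1982}{-4101 + 21051} + \left(1097 + \left(51 - -61\right)\right) = - \frac{1825}{16950} + \left(1097 + \left(51 + 61\right)\right) = \left(-1825\right) \frac{1}{16950} + \left(1097 + 112\right) = - \frac{73}{678} + 1209 = \frac{819629}{678}$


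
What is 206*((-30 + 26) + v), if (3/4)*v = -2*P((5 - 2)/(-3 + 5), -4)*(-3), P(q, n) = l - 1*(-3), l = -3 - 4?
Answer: -7416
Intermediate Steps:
l = -7
P(q, n) = -4 (P(q, n) = -7 - 1*(-3) = -7 + 3 = -4)
v = -32 (v = 4*(-2*(-4)*(-3))/3 = 4*(8*(-3))/3 = (4/3)*(-24) = -32)
206*((-30 + 26) + v) = 206*((-30 + 26) - 32) = 206*(-4 - 32) = 206*(-36) = -7416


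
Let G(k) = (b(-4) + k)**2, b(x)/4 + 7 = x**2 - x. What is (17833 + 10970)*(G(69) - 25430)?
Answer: -310755567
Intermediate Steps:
b(x) = -28 - 4*x + 4*x**2 (b(x) = -28 + 4*(x**2 - x) = -28 + (-4*x + 4*x**2) = -28 - 4*x + 4*x**2)
G(k) = (52 + k)**2 (G(k) = ((-28 - 4*(-4) + 4*(-4)**2) + k)**2 = ((-28 + 16 + 4*16) + k)**2 = ((-28 + 16 + 64) + k)**2 = (52 + k)**2)
(17833 + 10970)*(G(69) - 25430) = (17833 + 10970)*((52 + 69)**2 - 25430) = 28803*(121**2 - 25430) = 28803*(14641 - 25430) = 28803*(-10789) = -310755567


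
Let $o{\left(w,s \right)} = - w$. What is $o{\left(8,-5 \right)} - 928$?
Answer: $-936$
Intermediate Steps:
$o{\left(8,-5 \right)} - 928 = \left(-1\right) 8 - 928 = -8 - 928 = -936$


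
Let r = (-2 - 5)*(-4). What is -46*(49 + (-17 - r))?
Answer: -184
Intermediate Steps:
r = 28 (r = -7*(-4) = 28)
-46*(49 + (-17 - r)) = -46*(49 + (-17 - 1*28)) = -46*(49 + (-17 - 28)) = -46*(49 - 45) = -46*4 = -184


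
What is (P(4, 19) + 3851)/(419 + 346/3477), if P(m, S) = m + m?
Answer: 13417743/1457209 ≈ 9.2078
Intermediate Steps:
P(m, S) = 2*m
(P(4, 19) + 3851)/(419 + 346/3477) = (2*4 + 3851)/(419 + 346/3477) = (8 + 3851)/(419 + 346*(1/3477)) = 3859/(419 + 346/3477) = 3859/(1457209/3477) = 3859*(3477/1457209) = 13417743/1457209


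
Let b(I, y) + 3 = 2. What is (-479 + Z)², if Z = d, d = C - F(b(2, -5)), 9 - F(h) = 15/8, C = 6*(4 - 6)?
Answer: 15880225/64 ≈ 2.4813e+5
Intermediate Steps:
b(I, y) = -1 (b(I, y) = -3 + 2 = -1)
C = -12 (C = 6*(-2) = -12)
F(h) = 57/8 (F(h) = 9 - 15/8 = 57/8)
d = -153/8 (d = -12 - 1*57/8 = -12 - 57/8 = -153/8 ≈ -19.125)
Z = -153/8 ≈ -19.125
(-479 + Z)² = (-479 - 153/8)² = (-3985/8)² = 15880225/64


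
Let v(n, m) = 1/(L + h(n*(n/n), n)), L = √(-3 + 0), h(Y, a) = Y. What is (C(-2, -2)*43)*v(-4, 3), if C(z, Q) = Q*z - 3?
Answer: -172/19 - 43*I*√3/19 ≈ -9.0526 - 3.9199*I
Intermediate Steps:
L = I*√3 (L = √(-3) = I*√3 ≈ 1.732*I)
C(z, Q) = -3 + Q*z
v(n, m) = 1/(n + I*√3) (v(n, m) = 1/(I*√3 + n*(n/n)) = 1/(I*√3 + n*1) = 1/(I*√3 + n) = 1/(n + I*√3))
(C(-2, -2)*43)*v(-4, 3) = ((-3 - 2*(-2))*43)/(-4 + I*√3) = ((-3 + 4)*43)/(-4 + I*√3) = (1*43)/(-4 + I*√3) = 43/(-4 + I*√3)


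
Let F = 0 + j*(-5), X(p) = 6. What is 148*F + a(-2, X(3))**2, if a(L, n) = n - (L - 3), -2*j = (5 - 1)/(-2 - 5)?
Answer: -633/7 ≈ -90.429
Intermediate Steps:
j = 2/7 (j = -(5 - 1)/(2*(-2 - 5)) = -2/(-7) = -2*(-1)/7 = -1/2*(-4/7) = 2/7 ≈ 0.28571)
a(L, n) = 3 + n - L (a(L, n) = n - (-3 + L) = n + (3 - L) = 3 + n - L)
F = -10/7 (F = 0 + (2/7)*(-5) = 0 - 10/7 = -10/7 ≈ -1.4286)
148*F + a(-2, X(3))**2 = 148*(-10/7) + (3 + 6 - 1*(-2))**2 = -1480/7 + (3 + 6 + 2)**2 = -1480/7 + 11**2 = -1480/7 + 121 = -633/7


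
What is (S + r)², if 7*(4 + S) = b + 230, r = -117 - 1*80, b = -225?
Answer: 1965604/49 ≈ 40114.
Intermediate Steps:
r = -197 (r = -117 - 80 = -197)
S = -23/7 (S = -4 + (-225 + 230)/7 = -4 + (⅐)*5 = -4 + 5/7 = -23/7 ≈ -3.2857)
(S + r)² = (-23/7 - 197)² = (-1402/7)² = 1965604/49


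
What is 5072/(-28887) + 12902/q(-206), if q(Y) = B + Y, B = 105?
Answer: -373212346/2917587 ≈ -127.92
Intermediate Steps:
q(Y) = 105 + Y
5072/(-28887) + 12902/q(-206) = 5072/(-28887) + 12902/(105 - 206) = 5072*(-1/28887) + 12902/(-101) = -5072/28887 + 12902*(-1/101) = -5072/28887 - 12902/101 = -373212346/2917587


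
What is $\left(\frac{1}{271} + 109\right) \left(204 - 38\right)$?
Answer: $\frac{4903640}{271} \approx 18095.0$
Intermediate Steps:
$\left(\frac{1}{271} + 109\right) \left(204 - 38\right) = \left(\frac{1}{271} + 109\right) 166 = \frac{29540}{271} \cdot 166 = \frac{4903640}{271}$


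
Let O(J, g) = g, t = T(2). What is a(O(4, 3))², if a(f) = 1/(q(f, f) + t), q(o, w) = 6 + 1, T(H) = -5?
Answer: ¼ ≈ 0.25000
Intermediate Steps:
q(o, w) = 7
t = -5
a(f) = ½ (a(f) = 1/(7 - 5) = 1/2 = ½)
a(O(4, 3))² = (½)² = ¼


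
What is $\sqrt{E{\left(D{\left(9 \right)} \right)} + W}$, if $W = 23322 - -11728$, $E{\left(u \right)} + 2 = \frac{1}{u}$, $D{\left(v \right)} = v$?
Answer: $\frac{\sqrt{315433}}{3} \approx 187.21$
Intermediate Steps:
$E{\left(u \right)} = -2 + \frac{1}{u}$
$W = 35050$ ($W = 23322 + 11728 = 35050$)
$\sqrt{E{\left(D{\left(9 \right)} \right)} + W} = \sqrt{\left(-2 + \frac{1}{9}\right) + 35050} = \sqrt{- \frac{17}{9} + 35050} = \sqrt{\frac{315433}{9}} = \frac{\sqrt{315433}}{3}$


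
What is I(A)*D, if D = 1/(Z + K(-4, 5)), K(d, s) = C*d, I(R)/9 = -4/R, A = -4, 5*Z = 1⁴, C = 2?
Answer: -15/13 ≈ -1.1538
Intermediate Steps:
Z = ⅕ (Z = (⅕)*1⁴ = (⅕)*1 = ⅕ ≈ 0.20000)
I(R) = -36/R (I(R) = 9*(-4/R) = -36/R)
K(d, s) = 2*d
D = -5/39 (D = 1/(⅕ + 2*(-4)) = 1/(⅕ - 8) = 1/(-39/5) = -5/39 ≈ -0.12821)
I(A)*D = -36/(-4)*(-5/39) = -36*(-¼)*(-5/39) = 9*(-5/39) = -15/13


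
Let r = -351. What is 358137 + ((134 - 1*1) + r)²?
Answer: 405661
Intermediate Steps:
358137 + ((134 - 1*1) + r)² = 358137 + ((134 - 1*1) - 351)² = 358137 + ((134 - 1) - 351)² = 358137 + (133 - 351)² = 358137 + (-218)² = 358137 + 47524 = 405661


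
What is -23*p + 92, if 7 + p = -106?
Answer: 2691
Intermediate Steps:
p = -113 (p = -7 - 106 = -113)
-23*p + 92 = -23*(-113) + 92 = 2599 + 92 = 2691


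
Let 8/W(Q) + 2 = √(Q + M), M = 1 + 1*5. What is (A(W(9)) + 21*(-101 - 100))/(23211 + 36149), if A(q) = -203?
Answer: -79/1060 ≈ -0.074528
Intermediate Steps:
M = 6 (M = 1 + 5 = 6)
W(Q) = 8/(-2 + √(6 + Q)) (W(Q) = 8/(-2 + √(Q + 6)) = 8/(-2 + √(6 + Q)))
(A(W(9)) + 21*(-101 - 100))/(23211 + 36149) = (-203 + 21*(-101 - 100))/(23211 + 36149) = (-203 + 21*(-201))/59360 = (-203 - 4221)*(1/59360) = -4424*1/59360 = -79/1060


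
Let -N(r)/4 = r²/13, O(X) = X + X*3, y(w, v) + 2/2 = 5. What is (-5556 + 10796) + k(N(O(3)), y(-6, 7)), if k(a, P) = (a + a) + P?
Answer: 67020/13 ≈ 5155.4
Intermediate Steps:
y(w, v) = 4 (y(w, v) = -1 + 5 = 4)
O(X) = 4*X (O(X) = X + 3*X = 4*X)
N(r) = -4*r²/13
k(a, P) = P + 2*a (k(a, P) = 2*a + P = P + 2*a)
(-5556 + 10796) + k(N(O(3)), y(-6, 7)) = (-5556 + 10796) + (4 + 2*(-4*(4*3)²/13)) = 5240 + (4 + 2*(-4/13*12²)) = 5240 + (4 + 2*(-4/13*144)) = 5240 + (4 + 2*(-576/13)) = 5240 + (4 - 1152/13) = 5240 - 1100/13 = 67020/13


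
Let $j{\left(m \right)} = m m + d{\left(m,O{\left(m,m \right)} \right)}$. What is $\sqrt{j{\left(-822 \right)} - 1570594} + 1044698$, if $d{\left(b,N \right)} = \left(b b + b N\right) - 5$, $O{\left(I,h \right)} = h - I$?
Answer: $1044698 + 3 i \sqrt{24359} \approx 1.0447 \cdot 10^{6} + 468.22 i$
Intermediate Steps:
$d{\left(b,N \right)} = -5 + b^{2} + N b$ ($d{\left(b,N \right)} = \left(b^{2} + N b\right) - 5 = -5 + b^{2} + N b$)
$j{\left(m \right)} = -5 + 2 m^{2}$ ($j{\left(m \right)} = m m + \left(-5 + m^{2} + \left(m - m\right) m\right) = m^{2} + \left(-5 + m^{2} + 0 m\right) = m^{2} + \left(-5 + m^{2} + 0\right) = m^{2} + \left(-5 + m^{2}\right) = -5 + 2 m^{2}$)
$\sqrt{j{\left(-822 \right)} - 1570594} + 1044698 = \sqrt{\left(-5 + 2 \left(-822\right)^{2}\right) - 1570594} + 1044698 = \sqrt{\left(-5 + 2 \cdot 675684\right) - 1570594} + 1044698 = \sqrt{\left(-5 + 1351368\right) - 1570594} + 1044698 = \sqrt{1351363 - 1570594} + 1044698 = \sqrt{-219231} + 1044698 = 3 i \sqrt{24359} + 1044698 = 1044698 + 3 i \sqrt{24359}$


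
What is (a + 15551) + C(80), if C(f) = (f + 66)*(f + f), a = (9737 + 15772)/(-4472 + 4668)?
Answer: 7652065/196 ≈ 39041.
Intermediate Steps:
a = 25509/196 ≈ 130.15
C(f) = 2*f*(66 + f) (C(f) = (66 + f)*(2*f) = 2*f*(66 + f))
(a + 15551) + C(80) = (25509/196 + 15551) + 2*80*(66 + 80) = 3073505/196 + 2*80*146 = 3073505/196 + 23360 = 7652065/196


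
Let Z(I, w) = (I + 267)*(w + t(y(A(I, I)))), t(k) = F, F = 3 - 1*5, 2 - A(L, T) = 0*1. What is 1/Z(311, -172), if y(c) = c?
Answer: -1/100572 ≈ -9.9431e-6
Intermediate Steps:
A(L, T) = 2 (A(L, T) = 2 - 0 = 2 - 1*0 = 2 + 0 = 2)
F = -2 (F = 3 - 5 = -2)
t(k) = -2
Z(I, w) = (-2 + w)*(267 + I) (Z(I, w) = (I + 267)*(w - 2) = (267 + I)*(-2 + w) = (-2 + w)*(267 + I))
1/Z(311, -172) = 1/(-534 - 2*311 + 267*(-172) + 311*(-172)) = 1/(-534 - 622 - 45924 - 53492) = 1/(-100572) = -1/100572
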